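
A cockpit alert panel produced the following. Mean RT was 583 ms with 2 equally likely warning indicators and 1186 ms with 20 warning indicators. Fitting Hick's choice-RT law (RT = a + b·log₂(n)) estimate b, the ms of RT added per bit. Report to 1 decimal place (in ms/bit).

181.5 ms/bit

The slope on a log₂ axis is (1186 − 583) / (4.3219 − 1) = 181.521 ms/bit.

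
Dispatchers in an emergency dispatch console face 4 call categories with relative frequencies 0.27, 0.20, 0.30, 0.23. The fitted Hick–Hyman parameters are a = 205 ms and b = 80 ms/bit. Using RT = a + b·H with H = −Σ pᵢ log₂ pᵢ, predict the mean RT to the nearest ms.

364 ms

Entropy contributions −pᵢ log₂ pᵢ: 0.5100, 0.4644, 0.5211, 0.4877; sum H = 1.9832 bits.
RT = a + bH = 205 + 80·1.9832 = 363.65 ms.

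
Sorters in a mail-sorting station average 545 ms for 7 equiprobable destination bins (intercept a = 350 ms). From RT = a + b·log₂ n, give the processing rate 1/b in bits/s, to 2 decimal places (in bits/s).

14.40 bits/s

Choice component = 545 − 350 = 195 ms over log₂(7) = 2.8074 bits.
b = 195 / 2.8074 = 69.460 ms/bit, so 1/b = 14.397 bits/s.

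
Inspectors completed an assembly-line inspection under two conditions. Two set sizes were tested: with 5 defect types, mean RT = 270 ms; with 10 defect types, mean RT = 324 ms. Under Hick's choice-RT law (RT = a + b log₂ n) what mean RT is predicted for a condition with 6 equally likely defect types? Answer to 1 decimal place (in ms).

284.2 ms

Solve the two-equation system in a and b:
  b = (324 − 270) / (log₂ 10 − log₂ 5) = 54 / (3.3219 − 2.3219) = 54.000 ms/bit
  a = 270 − 54.000 × 2.3219 = 144.616 ms
Then RT(6) = 144.616 + 54.000 × log₂ 6 = 144.616 + 54.000 × 2.5850 ≈ 284.204 ms.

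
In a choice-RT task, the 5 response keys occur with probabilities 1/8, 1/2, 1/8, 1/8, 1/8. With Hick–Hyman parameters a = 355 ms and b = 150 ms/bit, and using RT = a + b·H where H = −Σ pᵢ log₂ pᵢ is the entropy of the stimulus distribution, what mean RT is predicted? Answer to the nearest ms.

655 ms

Each term −pᵢ log₂ pᵢ: 0.125·3 + 0.5·1 + 0.125·3 + 0.125·3 + 0.125·3; summed, H = 2.000 bits.
Mean RT = a + bH = 355 + 150·2.000 = 655.00 ms.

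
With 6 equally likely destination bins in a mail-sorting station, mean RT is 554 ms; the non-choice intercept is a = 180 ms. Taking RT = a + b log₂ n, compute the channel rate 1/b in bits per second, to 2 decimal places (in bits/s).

Choice component = 554 − 180 = 374 ms over log₂(6) = 2.5850 bits.
b = 374 / 2.5850 = 144.683 ms/bit, so 1/b = 6.912 bits/s.

6.91 bits/s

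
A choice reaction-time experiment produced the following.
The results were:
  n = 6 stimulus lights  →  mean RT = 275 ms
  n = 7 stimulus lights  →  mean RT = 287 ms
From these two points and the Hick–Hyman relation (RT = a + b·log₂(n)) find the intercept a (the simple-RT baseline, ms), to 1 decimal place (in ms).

135.5 ms

Slope: b = (287 − 275) / (log₂ 7 − log₂ 6) = 12/0.2224 = 53.959 ms/bit.
Intercept: a = 275 − 53.959·log₂(6) = 135.519 ms.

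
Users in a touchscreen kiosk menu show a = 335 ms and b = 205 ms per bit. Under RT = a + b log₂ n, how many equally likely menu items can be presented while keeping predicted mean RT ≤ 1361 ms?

205·log₂ n ≤ 1361 − 335 = 1026, giving log₂ n ≤ 5.0049 and n ≤ 32.108. The largest whole number is 32.

32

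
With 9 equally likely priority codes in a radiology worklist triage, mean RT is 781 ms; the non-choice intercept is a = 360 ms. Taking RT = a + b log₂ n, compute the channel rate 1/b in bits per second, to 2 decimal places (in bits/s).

b = (781 − 360)/log₂ 9 = 421/3.1699 = 132.811 ms per bit = 0.13281 s/bit; the reciprocal is 7.530 bits/s.

7.53 bits/s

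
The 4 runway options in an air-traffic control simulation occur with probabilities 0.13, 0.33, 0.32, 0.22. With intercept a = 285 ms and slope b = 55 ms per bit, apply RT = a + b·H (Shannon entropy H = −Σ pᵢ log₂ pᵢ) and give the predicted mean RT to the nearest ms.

390 ms

H = 0.13·log₂(1/0.13) + 0.33·log₂(1/0.33) + 0.32·log₂(1/0.32) + 0.22·log₂(1/0.22) = 1.9171 bits.
RT = 285 + 55 × 1.9171 = 390.44 ms.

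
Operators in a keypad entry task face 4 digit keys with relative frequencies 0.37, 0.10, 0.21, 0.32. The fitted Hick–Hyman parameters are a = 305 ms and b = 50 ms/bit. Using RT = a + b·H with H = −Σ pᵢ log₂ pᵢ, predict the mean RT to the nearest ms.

398 ms

H = 0.37·log₂(1/0.37) + 0.10·log₂(1/0.10) + 0.21·log₂(1/0.21) + 0.32·log₂(1/0.32) = 1.8618 bits.
RT = 305 + 50 × 1.8618 = 398.09 ms.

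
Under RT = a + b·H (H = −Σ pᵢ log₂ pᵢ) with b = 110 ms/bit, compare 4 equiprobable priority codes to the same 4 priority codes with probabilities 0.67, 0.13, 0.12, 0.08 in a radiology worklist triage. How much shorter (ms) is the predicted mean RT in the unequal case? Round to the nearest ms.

The RT saving is b·ΔH. Equiprobable H₀ = log₂(4) = 2.0000 bits; with the given probabilities H = 1.4283 bits.
b·(H₀ − H) = 110 × (2.0000 − 1.4283) = 62.88 ms.

63 ms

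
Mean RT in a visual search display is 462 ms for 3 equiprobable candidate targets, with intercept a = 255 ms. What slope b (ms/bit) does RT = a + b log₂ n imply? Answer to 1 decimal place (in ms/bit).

130.6 ms/bit

log₂(3) = 1.5850 bits.
b = (RT − a)/log₂ n = (462 − 255) / 1.5850 = 130.602 ms/bit.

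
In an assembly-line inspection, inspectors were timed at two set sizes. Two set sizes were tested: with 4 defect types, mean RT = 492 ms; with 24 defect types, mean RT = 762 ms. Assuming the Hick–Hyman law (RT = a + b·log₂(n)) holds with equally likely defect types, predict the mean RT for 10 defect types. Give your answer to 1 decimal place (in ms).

630.1 ms

Solve the two-equation system in a and b:
  b = (762 − 492) / (log₂ 24 − log₂ 4) = 270 / (4.5850 − 2) = 104.450 ms/bit
  a = 492 − 104.450 × 2 = 283.099 ms
Then RT(10) = 283.099 + 104.450 × log₂ 10 = 283.099 + 104.450 × 3.3219 ≈ 630.076 ms.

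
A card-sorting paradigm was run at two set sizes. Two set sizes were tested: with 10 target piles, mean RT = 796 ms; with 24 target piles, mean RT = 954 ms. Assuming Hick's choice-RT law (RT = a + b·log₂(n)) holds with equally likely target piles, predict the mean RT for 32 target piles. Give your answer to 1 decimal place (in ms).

Fit slope and intercept:
  b = (954 − 796) / (log₂ 24 − log₂ 10) = 158 / (4.5850 − 3.3219) = 125.096 ms/bit
  a = 796 − 125.096 × 3.3219 = 380.442 ms
Then RT(32) = 380.442 + 125.096 × log₂ 32 = 380.442 + 125.096 × 5 ≈ 1005.919 ms.

1005.9 ms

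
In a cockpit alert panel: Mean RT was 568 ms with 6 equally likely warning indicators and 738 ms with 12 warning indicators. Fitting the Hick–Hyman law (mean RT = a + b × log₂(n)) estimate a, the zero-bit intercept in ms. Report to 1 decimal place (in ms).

The slope on a log₂ axis is (738 − 568) / (3.5850 − 2.5850) = 170.000 ms/bit.
Intercept: a = 568 − 170.000·log₂(6) = 128.556 ms.

128.6 ms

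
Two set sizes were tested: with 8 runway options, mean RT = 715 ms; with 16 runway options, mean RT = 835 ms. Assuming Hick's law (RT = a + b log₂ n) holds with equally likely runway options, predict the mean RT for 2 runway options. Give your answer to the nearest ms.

With log₂ n on the abscissa the relation is linear; from the two conditions:
  b = (835 − 715) / (log₂ 16 − log₂ 8) = 120 / (4 − 3) = 120 ms/bit
  a = 715 − 120 × 3 = 355 ms
Then RT(2) = 355 + 120 × log₂ 2 = 355 + 120 × 1 ≈ 475.000 ms.

475 ms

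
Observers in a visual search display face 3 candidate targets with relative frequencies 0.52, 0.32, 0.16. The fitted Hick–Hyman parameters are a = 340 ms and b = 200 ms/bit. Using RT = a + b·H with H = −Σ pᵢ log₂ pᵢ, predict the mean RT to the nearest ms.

628 ms

Entropy contributions −pᵢ log₂ pᵢ: 0.4906, 0.5260, 0.4230; sum H = 1.4396 bits.
RT = a + bH = 340 + 200·1.4396 = 627.93 ms.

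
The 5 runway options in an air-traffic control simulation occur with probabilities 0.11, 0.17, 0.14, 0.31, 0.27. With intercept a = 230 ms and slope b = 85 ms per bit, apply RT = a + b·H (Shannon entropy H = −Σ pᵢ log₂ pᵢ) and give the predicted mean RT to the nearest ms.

418 ms

Entropy contributions −pᵢ log₂ pᵢ: 0.3503, 0.4346, 0.3971, 0.5238, 0.5100; sum H = 2.2158 bits.
RT = a + bH = 230 + 85·2.2158 = 418.34 ms.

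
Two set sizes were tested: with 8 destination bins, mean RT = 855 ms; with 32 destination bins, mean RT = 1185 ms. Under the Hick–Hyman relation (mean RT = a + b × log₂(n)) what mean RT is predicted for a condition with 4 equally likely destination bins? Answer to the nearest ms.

690 ms

RT is linear in log₂ n, so two points fix the line:
  b = (1185 − 855) / (log₂ 32 − log₂ 8) = 330 / (5 − 3) = 165 ms/bit
  a = 855 − 165 × 3 = 360 ms
Then RT(4) = 360 + 165 × log₂ 4 = 360 + 165 × 2 ≈ 690.000 ms.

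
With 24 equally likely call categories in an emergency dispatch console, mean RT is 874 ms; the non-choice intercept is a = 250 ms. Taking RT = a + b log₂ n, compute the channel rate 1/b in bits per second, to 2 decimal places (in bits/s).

b = (874 − 250)/log₂ 24 = 624/4.5850 = 136.097 ms per bit = 0.13610 s/bit; the reciprocal is 7.348 bits/s.

7.35 bits/s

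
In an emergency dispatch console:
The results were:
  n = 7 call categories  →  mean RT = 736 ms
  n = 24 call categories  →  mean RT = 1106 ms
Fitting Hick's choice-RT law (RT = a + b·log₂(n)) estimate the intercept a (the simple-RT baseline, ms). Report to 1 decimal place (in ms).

Slope: b = (1106 − 736) / (log₂ 24 − log₂ 7) = 370/1.7776 = 208.145 ms/bit.
a = RT₁ − b·log₂ n₁ = 736 − 208.145 × 2.8074 = 151.663 ms.

151.7 ms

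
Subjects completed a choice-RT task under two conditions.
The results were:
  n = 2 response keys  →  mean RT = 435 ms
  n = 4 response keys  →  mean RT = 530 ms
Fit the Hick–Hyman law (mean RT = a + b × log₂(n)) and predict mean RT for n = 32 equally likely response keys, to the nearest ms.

Fit slope and intercept:
  b = (530 − 435) / (log₂ 4 − log₂ 2) = 95 / (2 − 1) = 95 ms/bit
  a = 435 − 95 × 1 = 340 ms
Then RT(32) = 340 + 95 × log₂ 32 = 340 + 95 × 5 ≈ 815.000 ms.

815 ms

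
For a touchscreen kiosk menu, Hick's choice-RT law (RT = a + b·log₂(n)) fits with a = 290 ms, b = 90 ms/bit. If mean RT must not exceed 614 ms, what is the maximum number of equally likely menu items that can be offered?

12

Set 290 + 90·log₂ n ≤ 614 → log₂ n ≤ (614 − 290)/90 = 3.6000.
So n ≤ 2^3.6000 = 12.126; the largest integer n is 12.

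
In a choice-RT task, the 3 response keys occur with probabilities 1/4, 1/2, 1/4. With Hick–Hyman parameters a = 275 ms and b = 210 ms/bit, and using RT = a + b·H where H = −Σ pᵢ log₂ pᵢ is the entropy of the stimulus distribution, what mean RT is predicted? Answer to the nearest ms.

Each term −pᵢ log₂ pᵢ: 0.25·2 + 0.5·1 + 0.25·2; summed, H = 1.500 bits.
Mean RT = a + bH = 275 + 210·1.500 = 590.00 ms.

590 ms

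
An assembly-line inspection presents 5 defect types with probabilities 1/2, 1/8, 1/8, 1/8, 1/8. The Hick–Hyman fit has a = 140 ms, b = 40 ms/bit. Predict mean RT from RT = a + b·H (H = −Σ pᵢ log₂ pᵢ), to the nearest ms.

H = −Σ pᵢ log₂ pᵢ = 0.5·1 + 0.125·3 + 0.125·3 + 0.125·3 + 0.125·3 = 2.000 bits.
RT = 140 + 40 × 2.000 = 220.00 ms.

220 ms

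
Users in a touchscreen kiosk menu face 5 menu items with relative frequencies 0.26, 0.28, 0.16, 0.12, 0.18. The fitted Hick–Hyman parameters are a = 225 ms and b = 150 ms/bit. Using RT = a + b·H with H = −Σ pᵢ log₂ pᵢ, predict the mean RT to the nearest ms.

H = 0.26·log₂(1/0.26) + 0.28·log₂(1/0.28) + 0.16·log₂(1/0.16) + 0.12·log₂(1/0.12) + 0.18·log₂(1/0.18) = 2.2549 bits.
RT = 225 + 150 × 2.2549 = 563.24 ms.

563 ms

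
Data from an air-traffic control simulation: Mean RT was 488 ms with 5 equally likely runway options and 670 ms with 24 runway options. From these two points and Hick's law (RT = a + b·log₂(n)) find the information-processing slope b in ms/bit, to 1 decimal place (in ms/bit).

80.4 ms/bit

The slope on a log₂ axis is (670 − 488) / (4.5850 − 2.3219) = 80.423 ms/bit.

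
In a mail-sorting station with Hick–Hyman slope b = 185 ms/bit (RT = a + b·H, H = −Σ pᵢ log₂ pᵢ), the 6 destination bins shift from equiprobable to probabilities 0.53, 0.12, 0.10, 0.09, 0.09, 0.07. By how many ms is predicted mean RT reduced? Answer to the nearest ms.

94 ms

The RT saving is b·ΔH. Equiprobable H₀ = log₂(6) = 2.5850 bits; with the given probabilities H = 2.0786 bits.
b·(H₀ − H) = 185 × (2.5850 − 2.0786) = 93.68 ms.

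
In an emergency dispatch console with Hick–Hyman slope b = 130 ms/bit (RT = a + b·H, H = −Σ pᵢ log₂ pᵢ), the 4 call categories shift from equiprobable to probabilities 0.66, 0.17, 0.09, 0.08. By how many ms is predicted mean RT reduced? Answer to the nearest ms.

The RT saving is b·ΔH. Equiprobable H₀ = log₂(4) = 2.0000 bits; with the given probabilities H = 1.4344 bits.
b·(H₀ − H) = 130 × (2.0000 − 1.4344) = 73.53 ms.

74 ms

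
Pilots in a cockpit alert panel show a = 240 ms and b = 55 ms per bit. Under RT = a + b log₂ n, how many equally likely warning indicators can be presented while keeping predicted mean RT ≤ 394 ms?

Information budget: (394 − 240)/55 = 2.8000 bits, so n ≤ 2^2.8000 = 6.964 → at most 6.

6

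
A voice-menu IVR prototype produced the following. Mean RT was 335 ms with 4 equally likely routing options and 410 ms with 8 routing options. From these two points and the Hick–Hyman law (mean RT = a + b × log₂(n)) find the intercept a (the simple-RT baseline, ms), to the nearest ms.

185 ms

Slope: b = (410 − 335) / (log₂ 8 − log₂ 4) = 75/1.0000 = 75 ms/bit.
Intercept: a = 335 − 75·log₂(4) = 185.000 ms.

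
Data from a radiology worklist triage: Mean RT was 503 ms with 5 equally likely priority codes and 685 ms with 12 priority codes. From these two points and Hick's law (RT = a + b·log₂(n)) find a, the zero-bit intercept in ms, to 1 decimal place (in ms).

168.4 ms

b = (RT₂ − RT₁)/(log₂ n₂ − log₂ n₁) = (685 − 503)/(3.5850 − 2.3219) = 144.097 ms/bit.
Intercept: a = 503 − 144.097·log₂(5) = 168.416 ms.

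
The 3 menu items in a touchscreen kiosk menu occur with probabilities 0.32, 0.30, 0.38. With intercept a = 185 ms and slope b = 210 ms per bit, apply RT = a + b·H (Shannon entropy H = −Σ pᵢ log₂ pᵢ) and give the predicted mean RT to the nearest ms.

516 ms

Entropy contributions −pᵢ log₂ pᵢ: 0.5260, 0.5211, 0.5305; sum H = 1.5776 bits.
RT = a + bH = 185 + 210·1.5776 = 516.29 ms.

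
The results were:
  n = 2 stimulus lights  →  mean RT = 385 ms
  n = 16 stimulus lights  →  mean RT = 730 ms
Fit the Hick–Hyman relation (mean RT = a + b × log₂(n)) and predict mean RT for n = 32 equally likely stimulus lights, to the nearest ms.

Solve the two-equation system in a and b:
  b = (730 − 385) / (log₂ 16 − log₂ 2) = 345 / (4 − 1) = 115 ms/bit
  a = 385 − 115 × 1 = 270 ms
Then RT(32) = 270 + 115 × log₂ 32 = 270 + 115 × 5 ≈ 845.000 ms.

845 ms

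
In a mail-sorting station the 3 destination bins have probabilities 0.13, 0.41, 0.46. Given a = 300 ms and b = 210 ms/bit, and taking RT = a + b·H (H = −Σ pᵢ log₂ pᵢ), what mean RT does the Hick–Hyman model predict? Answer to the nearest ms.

599 ms

H = 0.13·log₂(1/0.13) + 0.41·log₂(1/0.41) + 0.46·log₂(1/0.46) = 1.4254 bits.
RT = 300 + 210 × 1.4254 = 599.33 ms.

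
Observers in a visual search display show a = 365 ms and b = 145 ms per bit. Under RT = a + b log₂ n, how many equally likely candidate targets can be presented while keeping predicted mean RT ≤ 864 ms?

145·log₂ n ≤ 864 − 365 = 499, giving log₂ n ≤ 3.4414 and n ≤ 10.863. The largest whole number is 10.

10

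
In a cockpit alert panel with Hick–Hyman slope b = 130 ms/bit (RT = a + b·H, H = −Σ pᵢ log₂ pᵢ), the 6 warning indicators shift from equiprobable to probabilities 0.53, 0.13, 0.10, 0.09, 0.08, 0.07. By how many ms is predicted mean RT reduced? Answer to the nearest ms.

67 ms

Equiprobable entropy H₀ = log₂ 6 = 2.5850 bits.
Skewed entropy H = −Σ pᵢ log₂ pᵢ = 2.0730 bits.
ΔRT = b·(H₀ − H) = 130 × 0.5120 = 66.56 ms.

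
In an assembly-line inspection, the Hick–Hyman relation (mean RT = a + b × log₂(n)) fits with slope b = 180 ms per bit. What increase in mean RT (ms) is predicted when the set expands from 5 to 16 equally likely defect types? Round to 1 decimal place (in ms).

Only the slope matters, since a is common to both: ΔRT = b·log₂(n₂/n₁).
log₂(16) − log₂(5) = 4 − 2.3219 = 1.6781.
ΔRT = 180 × 1.6781 = 302.053 ms.

302.1 ms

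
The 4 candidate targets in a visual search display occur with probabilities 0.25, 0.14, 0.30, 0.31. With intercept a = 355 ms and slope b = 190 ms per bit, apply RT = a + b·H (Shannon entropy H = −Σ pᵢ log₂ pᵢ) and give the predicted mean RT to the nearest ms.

H = 0.25·log₂(1/0.25) + 0.14·log₂(1/0.14) + 0.30·log₂(1/0.30) + 0.31·log₂(1/0.31) = 1.9420 bits.
RT = 355 + 190 × 1.9420 = 723.98 ms.

724 ms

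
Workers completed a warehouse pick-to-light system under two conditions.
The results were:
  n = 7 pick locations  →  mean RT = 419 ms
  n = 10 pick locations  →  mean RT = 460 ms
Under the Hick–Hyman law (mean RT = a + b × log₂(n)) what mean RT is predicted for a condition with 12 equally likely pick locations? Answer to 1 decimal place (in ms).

481.0 ms

With log₂ n on the abscissa the relation is linear; from the two conditions:
  b = (460 − 419) / (log₂ 10 − log₂ 7) = 41 / (3.3219 − 2.8074) = 79.678 ms/bit
  a = 419 − 79.678 × 2.8074 = 195.316 ms
Then RT(12) = 195.316 + 79.678 × log₂ 12 = 195.316 + 79.678 × 3.5850 ≈ 480.958 ms.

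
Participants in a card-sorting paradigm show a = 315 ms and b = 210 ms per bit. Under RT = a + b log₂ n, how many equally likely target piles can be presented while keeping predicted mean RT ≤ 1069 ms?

12

210·log₂ n ≤ 1069 − 315 = 754, giving log₂ n ≤ 3.5905 and n ≤ 12.046. The largest whole number is 12.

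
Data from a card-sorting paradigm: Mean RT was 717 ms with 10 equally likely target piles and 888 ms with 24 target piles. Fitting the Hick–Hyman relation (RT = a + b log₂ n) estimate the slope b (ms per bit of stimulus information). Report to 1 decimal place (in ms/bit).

135.4 ms/bit

The slope on a log₂ axis is (888 − 717) / (4.5850 − 3.3219) = 135.388 ms/bit.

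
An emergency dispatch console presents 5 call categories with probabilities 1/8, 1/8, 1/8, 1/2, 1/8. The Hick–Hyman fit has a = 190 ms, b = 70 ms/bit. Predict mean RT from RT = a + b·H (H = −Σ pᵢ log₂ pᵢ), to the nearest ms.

330 ms

Each term −pᵢ log₂ pᵢ: 0.125·3 + 0.125·3 + 0.125·3 + 0.5·1 + 0.125·3; summed, H = 2.000 bits.
Mean RT = a + bH = 190 + 70·2.000 = 330.00 ms.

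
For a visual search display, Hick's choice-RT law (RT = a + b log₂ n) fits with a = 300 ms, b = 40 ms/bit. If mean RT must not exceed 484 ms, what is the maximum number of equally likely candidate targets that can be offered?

24

Information budget: (484 − 300)/40 = 4.6000 bits, so n ≤ 2^4.6000 = 24.251 → at most 24.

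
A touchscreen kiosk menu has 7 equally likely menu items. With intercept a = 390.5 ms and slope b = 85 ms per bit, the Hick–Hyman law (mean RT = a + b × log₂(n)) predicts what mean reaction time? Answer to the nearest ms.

629 ms

log₂(7) = 2.8074 bits, so RT = 390.5 + 85 × 2.8074 ≈ 629.125 ms.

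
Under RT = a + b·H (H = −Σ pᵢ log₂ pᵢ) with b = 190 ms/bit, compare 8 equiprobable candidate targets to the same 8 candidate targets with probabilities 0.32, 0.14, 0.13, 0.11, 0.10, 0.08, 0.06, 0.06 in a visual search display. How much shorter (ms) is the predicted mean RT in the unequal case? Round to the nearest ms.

The RT saving is b·ΔH. Equiprobable H₀ = log₂(8) = 3.0000 bits; with the given probabilities H = 2.7668 bits.
b·(H₀ − H) = 190 × (3.0000 − 2.7668) = 44.30 ms.

44 ms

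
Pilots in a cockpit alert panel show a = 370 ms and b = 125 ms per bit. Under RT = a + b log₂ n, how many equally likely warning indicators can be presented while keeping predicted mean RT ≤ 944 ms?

24

125·log₂ n ≤ 944 − 370 = 574, giving log₂ n ≤ 4.5920 and n ≤ 24.117. The largest whole number is 24.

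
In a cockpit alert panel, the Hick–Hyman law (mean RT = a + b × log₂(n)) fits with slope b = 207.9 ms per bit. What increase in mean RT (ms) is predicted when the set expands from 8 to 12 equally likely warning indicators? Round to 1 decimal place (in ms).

121.6 ms

ΔRT = (a + b log₂ n₂) − (a + b log₂ n₁) = b·(log₂ n₂ − log₂ n₁).
log₂(12) − log₂(8) = 3.5850 − 3 = 0.5850.
ΔRT = 207.9 × 0.5850 = 121.614 ms.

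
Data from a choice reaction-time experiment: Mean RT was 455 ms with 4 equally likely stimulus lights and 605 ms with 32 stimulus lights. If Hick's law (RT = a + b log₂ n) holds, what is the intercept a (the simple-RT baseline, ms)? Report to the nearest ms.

b = (RT₂ − RT₁)/(log₂ n₂ − log₂ n₁) = (605 − 455)/(5 − 2) = 50 ms/bit.
a = RT₁ − b·log₂ n₁ = 455 − 50 × 2 = 355.000 ms.

355 ms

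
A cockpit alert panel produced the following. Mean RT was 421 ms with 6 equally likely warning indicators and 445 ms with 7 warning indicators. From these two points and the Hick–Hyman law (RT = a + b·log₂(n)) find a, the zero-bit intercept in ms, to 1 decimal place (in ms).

142.0 ms

Slope: b = (445 − 421) / (log₂ 7 − log₂ 6) = 24/0.2224 = 107.917 ms/bit.
Intercept: a = 421 − 107.917·log₂(6) = 142.038 ms.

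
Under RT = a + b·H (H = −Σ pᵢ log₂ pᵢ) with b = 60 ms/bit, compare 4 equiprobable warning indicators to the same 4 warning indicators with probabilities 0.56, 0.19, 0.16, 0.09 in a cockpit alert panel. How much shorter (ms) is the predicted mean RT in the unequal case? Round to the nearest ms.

20 ms

Equiprobable entropy H₀ = log₂ 4 = 2.0000 bits.
Skewed entropy H = −Σ pᵢ log₂ pᵢ = 1.6593 bits.
ΔRT = b·(H₀ − H) = 60 × 0.3407 = 20.44 ms.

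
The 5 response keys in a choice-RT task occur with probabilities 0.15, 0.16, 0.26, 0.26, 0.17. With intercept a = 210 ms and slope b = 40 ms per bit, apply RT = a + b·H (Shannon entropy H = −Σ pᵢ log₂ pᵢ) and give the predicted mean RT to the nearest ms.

Entropy contributions −pᵢ log₂ pᵢ: 0.4105, 0.4230, 0.5053, 0.5053, 0.4346; sum H = 2.2787 bits.
RT = a + bH = 210 + 40·2.2787 = 301.15 ms.

301 ms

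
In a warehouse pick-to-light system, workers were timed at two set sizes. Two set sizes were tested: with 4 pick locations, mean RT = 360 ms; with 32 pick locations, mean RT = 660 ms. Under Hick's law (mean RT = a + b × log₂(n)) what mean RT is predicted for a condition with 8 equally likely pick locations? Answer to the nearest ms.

460 ms

RT is linear in log₂ n, so two points fix the line:
  b = (660 − 360) / (log₂ 32 − log₂ 4) = 300 / (5 − 2) = 100 ms/bit
  a = 360 − 100 × 2 = 160 ms
Then RT(8) = 160 + 100 × log₂ 8 = 160 + 100 × 3 ≈ 460.000 ms.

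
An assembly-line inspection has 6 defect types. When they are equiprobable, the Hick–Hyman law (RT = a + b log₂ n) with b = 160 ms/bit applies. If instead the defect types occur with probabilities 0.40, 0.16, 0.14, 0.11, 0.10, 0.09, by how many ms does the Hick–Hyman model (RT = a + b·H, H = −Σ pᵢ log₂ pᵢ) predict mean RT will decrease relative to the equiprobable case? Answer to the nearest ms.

The RT saving is b·ΔH. Equiprobable H₀ = log₂(6) = 2.5850 bits; with the given probabilities H = 2.3440 bits.
b·(H₀ − H) = 160 × (2.5850 − 2.3440) = 38.55 ms.

39 ms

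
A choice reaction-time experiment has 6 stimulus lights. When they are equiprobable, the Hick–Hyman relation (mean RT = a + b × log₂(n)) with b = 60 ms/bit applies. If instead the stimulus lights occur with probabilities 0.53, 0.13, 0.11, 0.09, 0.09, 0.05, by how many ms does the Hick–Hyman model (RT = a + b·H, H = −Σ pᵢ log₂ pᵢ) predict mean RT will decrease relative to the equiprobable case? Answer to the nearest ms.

The RT saving is b·ΔH. Equiprobable H₀ = log₂(6) = 2.5850 bits; with the given probabilities H = 2.0598 bits.
b·(H₀ − H) = 60 × (2.5850 − 2.0598) = 31.51 ms.

32 ms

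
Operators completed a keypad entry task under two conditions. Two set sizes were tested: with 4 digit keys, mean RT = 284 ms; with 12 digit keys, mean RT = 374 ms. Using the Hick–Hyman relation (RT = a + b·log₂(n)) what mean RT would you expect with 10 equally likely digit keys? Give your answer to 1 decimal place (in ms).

359.1 ms

Fit slope and intercept:
  b = (374 − 284) / (log₂ 12 − log₂ 4) = 90 / (3.5850 − 2) = 56.784 ms/bit
  a = 284 − 56.784 × 2 = 170.433 ms
Then RT(10) = 170.433 + 56.784 × log₂ 10 = 170.433 + 56.784 × 3.3219 ≈ 359.064 ms.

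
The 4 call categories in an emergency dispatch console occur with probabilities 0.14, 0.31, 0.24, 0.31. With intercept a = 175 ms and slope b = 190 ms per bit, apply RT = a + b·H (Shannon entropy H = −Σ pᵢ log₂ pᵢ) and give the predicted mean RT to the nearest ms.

543 ms

Entropy contributions −pᵢ log₂ pᵢ: 0.3971, 0.5238, 0.4941, 0.5238; sum H = 1.9388 bits.
RT = a + bH = 175 + 190·1.9388 = 543.38 ms.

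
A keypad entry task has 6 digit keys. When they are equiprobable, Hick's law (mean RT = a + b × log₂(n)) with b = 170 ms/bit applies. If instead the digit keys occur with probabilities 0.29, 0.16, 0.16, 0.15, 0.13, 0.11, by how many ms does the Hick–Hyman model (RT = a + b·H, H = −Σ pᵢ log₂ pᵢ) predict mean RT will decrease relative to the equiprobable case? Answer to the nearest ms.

Equiprobable entropy H₀ = log₂ 6 = 2.5850 bits.
Skewed entropy H = −Σ pᵢ log₂ pᵢ = 2.5074 bits.
ΔRT = b·(H₀ − H) = 170 × 0.0775 = 13.18 ms.

13 ms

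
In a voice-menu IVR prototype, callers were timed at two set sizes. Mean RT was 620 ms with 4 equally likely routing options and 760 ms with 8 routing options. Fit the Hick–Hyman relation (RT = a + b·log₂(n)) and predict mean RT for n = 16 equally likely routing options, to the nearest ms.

900 ms

Fit slope and intercept:
  b = (760 − 620) / (log₂ 8 − log₂ 4) = 140 / (3 − 2) = 140 ms/bit
  a = 620 − 140 × 2 = 340 ms
Then RT(16) = 340 + 140 × log₂ 16 = 340 + 140 × 4 ≈ 900.000 ms.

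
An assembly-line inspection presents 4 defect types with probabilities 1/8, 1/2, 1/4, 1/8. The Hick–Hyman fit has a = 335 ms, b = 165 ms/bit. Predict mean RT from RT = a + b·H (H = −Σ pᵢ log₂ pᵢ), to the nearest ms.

624 ms

Each term −pᵢ log₂ pᵢ: 0.125·3 + 0.5·1 + 0.25·2 + 0.125·3; summed, H = 1.750 bits.
Mean RT = a + bH = 335 + 165·1.750 = 623.75 ms.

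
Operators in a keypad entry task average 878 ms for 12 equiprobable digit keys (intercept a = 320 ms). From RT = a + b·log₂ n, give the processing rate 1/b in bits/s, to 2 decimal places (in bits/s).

b = (878 − 320)/log₂ 12 = 558/3.5850 = 155.650 ms per bit = 0.15565 s/bit; the reciprocal is 6.425 bits/s.

6.42 bits/s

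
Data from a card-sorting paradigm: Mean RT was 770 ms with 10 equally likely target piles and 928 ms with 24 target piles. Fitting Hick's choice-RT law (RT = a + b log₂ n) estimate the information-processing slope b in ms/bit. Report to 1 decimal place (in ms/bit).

125.1 ms/bit

Slope: b = (928 − 770) / (log₂ 24 − log₂ 10) = 158/1.2630 = 125.096 ms/bit.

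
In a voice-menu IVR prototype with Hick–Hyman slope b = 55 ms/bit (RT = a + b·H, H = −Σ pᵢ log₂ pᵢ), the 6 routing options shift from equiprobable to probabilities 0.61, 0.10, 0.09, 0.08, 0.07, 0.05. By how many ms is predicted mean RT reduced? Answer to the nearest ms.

40 ms

Equiprobable entropy H₀ = log₂ 6 = 2.5850 bits.
Skewed entropy H = −Σ pᵢ log₂ pᵢ = 1.8560 bits.
ΔRT = b·(H₀ − H) = 55 × 0.7290 = 40.09 ms.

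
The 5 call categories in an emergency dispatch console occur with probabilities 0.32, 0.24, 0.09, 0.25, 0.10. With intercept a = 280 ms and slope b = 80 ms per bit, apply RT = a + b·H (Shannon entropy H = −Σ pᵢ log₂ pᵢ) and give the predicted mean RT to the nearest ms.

453 ms

H = 0.32·log₂(1/0.32) + 0.24·log₂(1/0.24) + 0.09·log₂(1/0.09) + 0.25·log₂(1/0.25) + 0.10·log₂(1/0.10) = 2.1650 bits.
RT = 280 + 80 × 2.1650 = 453.20 ms.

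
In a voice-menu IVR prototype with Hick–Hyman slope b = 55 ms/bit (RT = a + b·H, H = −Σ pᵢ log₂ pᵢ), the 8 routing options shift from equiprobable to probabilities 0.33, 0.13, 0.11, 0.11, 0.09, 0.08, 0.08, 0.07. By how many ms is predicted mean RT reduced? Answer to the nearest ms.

Equiprobable entropy H₀ = log₂ 8 = 3.0000 bits.
Skewed entropy H = −Σ pᵢ log₂ pᵢ = 2.7753 bits.
ΔRT = b·(H₀ − H) = 55 × 0.2247 = 12.36 ms.

12 ms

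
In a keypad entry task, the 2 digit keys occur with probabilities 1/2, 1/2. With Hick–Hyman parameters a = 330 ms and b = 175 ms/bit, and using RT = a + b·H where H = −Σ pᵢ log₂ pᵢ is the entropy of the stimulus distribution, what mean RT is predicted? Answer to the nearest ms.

H = −Σ pᵢ log₂ pᵢ = 0.5·1 + 0.5·1 = 1.000 bits.
RT = 330 + 175 × 1.000 = 505.00 ms.

505 ms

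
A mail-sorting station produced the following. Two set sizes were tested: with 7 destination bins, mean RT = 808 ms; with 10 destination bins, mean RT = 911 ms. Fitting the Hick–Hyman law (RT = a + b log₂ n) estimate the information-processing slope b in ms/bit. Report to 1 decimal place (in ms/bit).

200.2 ms/bit

The slope on a log₂ axis is (911 − 808) / (3.3219 − 2.8074) = 200.166 ms/bit.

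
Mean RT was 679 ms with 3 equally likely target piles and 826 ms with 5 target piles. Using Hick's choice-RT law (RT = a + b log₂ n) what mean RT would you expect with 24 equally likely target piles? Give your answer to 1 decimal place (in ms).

1277.4 ms

Fit slope and intercept:
  b = (826 − 679) / (log₂ 5 − log₂ 3) = 147 / (2.3219 − 1.5850) = 199.467 ms/bit
  a = 679 − 199.467 × 1.5850 = 362.853 ms
Then RT(24) = 362.853 + 199.467 × log₂ 24 = 362.853 + 199.467 × 4.5850 ≈ 1277.400 ms.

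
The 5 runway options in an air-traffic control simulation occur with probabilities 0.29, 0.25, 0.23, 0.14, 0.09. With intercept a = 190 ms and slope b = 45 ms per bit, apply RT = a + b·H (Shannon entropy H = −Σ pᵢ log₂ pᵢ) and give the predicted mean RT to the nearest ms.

Entropy contributions −pᵢ log₂ pᵢ: 0.5179, 0.5000, 0.4877, 0.3971, 0.3127; sum H = 2.2153 bits.
RT = a + bH = 190 + 45·2.2153 = 289.69 ms.

290 ms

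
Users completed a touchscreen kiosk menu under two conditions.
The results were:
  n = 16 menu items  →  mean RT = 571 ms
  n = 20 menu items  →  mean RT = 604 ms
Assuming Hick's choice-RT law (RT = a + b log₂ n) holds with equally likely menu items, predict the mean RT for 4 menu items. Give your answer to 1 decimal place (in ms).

Solve the two-equation system in a and b:
  b = (604 − 571) / (log₂ 20 − log₂ 16) = 33 / (4.3219 − 4) = 102.507 ms/bit
  a = 571 − 102.507 × 4 = 160.971 ms
Then RT(4) = 160.971 + 102.507 × log₂ 4 = 160.971 + 102.507 × 2 ≈ 365.985 ms.

366.0 ms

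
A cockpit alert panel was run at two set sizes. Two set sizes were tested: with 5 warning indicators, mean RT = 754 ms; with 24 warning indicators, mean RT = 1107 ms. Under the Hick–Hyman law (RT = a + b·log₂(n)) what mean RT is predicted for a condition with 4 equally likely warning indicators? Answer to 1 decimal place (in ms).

703.8 ms

Solve the two-equation system in a and b:
  b = (1107 − 754) / (log₂ 24 − log₂ 5) = 353 / (4.5850 − 2.3219) = 155.985 ms/bit
  a = 754 − 155.985 × 2.3219 = 391.813 ms
Then RT(4) = 391.813 + 155.985 × log₂ 4 = 391.813 + 155.985 × 2 ≈ 703.784 ms.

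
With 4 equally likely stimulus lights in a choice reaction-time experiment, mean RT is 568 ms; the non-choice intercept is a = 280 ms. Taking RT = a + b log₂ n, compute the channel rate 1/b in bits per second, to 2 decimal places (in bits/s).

Choice component = 568 − 280 = 288 ms over log₂(4) = 2 bits.
b = 288 / 2 = 144.000 ms/bit, so 1/b = 6.944 bits/s.

6.94 bits/s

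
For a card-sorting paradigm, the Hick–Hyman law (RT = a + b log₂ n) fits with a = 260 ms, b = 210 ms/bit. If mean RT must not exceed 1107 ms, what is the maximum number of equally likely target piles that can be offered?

16

Set 260 + 210·log₂ n ≤ 1107 → log₂ n ≤ (1107 − 260)/210 = 4.0333.
So n ≤ 2^4.0333 = 16.374; the largest integer n is 16.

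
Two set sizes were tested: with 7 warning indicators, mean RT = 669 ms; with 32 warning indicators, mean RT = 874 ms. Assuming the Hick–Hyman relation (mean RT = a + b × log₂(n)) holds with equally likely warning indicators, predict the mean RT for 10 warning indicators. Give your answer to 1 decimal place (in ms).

RT is linear in log₂ n, so two points fix the line:
  b = (874 − 669) / (log₂ 32 − log₂ 7) = 205 / (5 − 2.8074) = 93.494 ms/bit
  a = 669 − 93.494 × 2.8074 = 406.528 ms
Then RT(10) = 406.528 + 93.494 × log₂ 10 = 406.528 + 93.494 × 3.3219 ≈ 717.110 ms.

717.1 ms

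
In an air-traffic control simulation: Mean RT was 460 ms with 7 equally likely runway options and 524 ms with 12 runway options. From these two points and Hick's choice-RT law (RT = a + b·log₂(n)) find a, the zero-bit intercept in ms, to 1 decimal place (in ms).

b = (RT₂ − RT₁)/(log₂ n₂ − log₂ n₁) = (524 − 460)/(3.5850 − 2.8074) = 82.304 ms/bit.
Intercept: a = 460 − 82.304·log₂(7) = 228.944 ms.

228.9 ms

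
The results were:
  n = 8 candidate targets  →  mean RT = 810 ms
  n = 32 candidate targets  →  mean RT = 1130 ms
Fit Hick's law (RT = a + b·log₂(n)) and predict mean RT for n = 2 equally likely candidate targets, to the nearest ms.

490 ms

Fit slope and intercept:
  b = (1130 − 810) / (log₂ 32 − log₂ 8) = 320 / (5 − 3) = 160 ms/bit
  a = 810 − 160 × 3 = 330 ms
Then RT(2) = 330 + 160 × log₂ 2 = 330 + 160 × 1 ≈ 490.000 ms.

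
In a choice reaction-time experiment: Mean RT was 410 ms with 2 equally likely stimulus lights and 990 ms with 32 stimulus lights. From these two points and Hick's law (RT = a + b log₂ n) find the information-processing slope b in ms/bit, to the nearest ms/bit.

145 ms/bit

The slope on a log₂ axis is (990 − 410) / (5 − 1) = 145 ms/bit.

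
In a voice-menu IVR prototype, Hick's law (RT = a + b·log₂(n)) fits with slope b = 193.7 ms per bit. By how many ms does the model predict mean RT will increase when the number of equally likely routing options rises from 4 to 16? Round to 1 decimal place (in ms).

387.4 ms

Only the slope matters, since a is common to both: ΔRT = b·log₂(n₂/n₁).
log₂(16) − log₂(4) = log₂(16/4) = log₂(4) = 2.
ΔRT = 193.7 × 2.0000 = 387.400 ms.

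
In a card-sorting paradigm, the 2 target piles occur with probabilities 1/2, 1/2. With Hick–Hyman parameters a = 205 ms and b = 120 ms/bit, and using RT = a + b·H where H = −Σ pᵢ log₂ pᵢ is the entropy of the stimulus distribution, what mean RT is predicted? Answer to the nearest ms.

Each term −pᵢ log₂ pᵢ: 0.5·1 + 0.5·1; summed, H = 1.000 bits.
Mean RT = a + bH = 205 + 120·1.000 = 325.00 ms.

325 ms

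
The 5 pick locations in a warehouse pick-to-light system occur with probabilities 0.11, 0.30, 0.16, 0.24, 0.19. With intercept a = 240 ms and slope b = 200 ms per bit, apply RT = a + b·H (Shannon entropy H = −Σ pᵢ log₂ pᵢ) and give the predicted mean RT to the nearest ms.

H = 0.11·log₂(1/0.11) + 0.30·log₂(1/0.30) + 0.16·log₂(1/0.16) + 0.24·log₂(1/0.24) + 0.19·log₂(1/0.19) = 2.2438 bits.
RT = 240 + 200 × 2.2438 = 688.75 ms.

689 ms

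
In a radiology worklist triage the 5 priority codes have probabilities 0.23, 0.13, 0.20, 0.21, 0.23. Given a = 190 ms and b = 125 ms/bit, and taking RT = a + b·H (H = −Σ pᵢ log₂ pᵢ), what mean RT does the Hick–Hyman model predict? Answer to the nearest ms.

477 ms

Entropy contributions −pᵢ log₂ pᵢ: 0.4877, 0.3826, 0.4644, 0.4728, 0.4877; sum H = 2.2952 bits.
RT = a + bH = 190 + 125·2.2952 = 476.90 ms.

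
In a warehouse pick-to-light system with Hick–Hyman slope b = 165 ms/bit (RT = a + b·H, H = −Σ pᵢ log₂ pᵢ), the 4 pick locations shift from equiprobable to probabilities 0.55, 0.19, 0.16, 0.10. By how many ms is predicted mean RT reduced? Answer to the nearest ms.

Equiprobable entropy H₀ = log₂ 4 = 2.0000 bits.
Skewed entropy H = −Σ pᵢ log₂ pᵢ = 1.6848 bits.
ΔRT = b·(H₀ − H) = 165 × 0.3152 = 52.01 ms.

52 ms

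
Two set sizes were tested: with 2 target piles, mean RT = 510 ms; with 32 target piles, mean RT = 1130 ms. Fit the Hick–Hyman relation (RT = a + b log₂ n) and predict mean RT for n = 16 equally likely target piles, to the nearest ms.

975 ms

RT is linear in log₂ n, so two points fix the line:
  b = (1130 − 510) / (log₂ 32 − log₂ 2) = 620 / (5 − 1) = 155 ms/bit
  a = 510 − 155 × 1 = 355 ms
Then RT(16) = 355 + 155 × log₂ 16 = 355 + 155 × 4 ≈ 975.000 ms.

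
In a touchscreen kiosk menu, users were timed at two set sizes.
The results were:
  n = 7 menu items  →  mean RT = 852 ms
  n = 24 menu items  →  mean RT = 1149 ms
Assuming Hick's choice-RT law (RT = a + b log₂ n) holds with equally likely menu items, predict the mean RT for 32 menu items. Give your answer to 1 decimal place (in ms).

Fit slope and intercept:
  b = (1149 − 852) / (log₂ 24 − log₂ 7) = 297 / (4.5850 − 2.8074) = 167.078 ms/bit
  a = 852 − 167.078 × 2.8074 = 382.951 ms
Then RT(32) = 382.951 + 167.078 × log₂ 32 = 382.951 + 167.078 × 5 ≈ 1218.344 ms.

1218.3 ms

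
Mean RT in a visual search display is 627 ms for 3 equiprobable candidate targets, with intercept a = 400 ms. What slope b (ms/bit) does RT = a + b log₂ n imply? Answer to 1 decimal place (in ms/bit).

143.2 ms/bit

log₂(3) = 1.5850 bits.
b = (RT − a)/log₂ n = (627 − 400) / 1.5850 = 143.221 ms/bit.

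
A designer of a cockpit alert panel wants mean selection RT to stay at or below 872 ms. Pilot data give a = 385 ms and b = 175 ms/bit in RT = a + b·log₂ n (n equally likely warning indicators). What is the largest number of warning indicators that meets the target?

6

Information budget: (872 − 385)/175 = 2.7829 bits, so n ≤ 2^2.7829 = 6.882 → at most 6.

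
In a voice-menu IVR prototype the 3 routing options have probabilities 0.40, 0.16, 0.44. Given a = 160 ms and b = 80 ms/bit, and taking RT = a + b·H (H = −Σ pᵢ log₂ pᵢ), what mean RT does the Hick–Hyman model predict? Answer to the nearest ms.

H = 0.40·log₂(1/0.40) + 0.16·log₂(1/0.16) + 0.44·log₂(1/0.44) = 1.4729 bits.
RT = 160 + 80 × 1.4729 = 277.83 ms.

278 ms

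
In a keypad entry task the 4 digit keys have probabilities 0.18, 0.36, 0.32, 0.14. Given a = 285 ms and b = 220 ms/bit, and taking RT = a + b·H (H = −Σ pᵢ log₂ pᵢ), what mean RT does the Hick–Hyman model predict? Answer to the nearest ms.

703 ms

H = 0.18·log₂(1/0.18) + 0.36·log₂(1/0.36) + 0.32·log₂(1/0.32) + 0.14·log₂(1/0.14) = 1.8991 bits.
RT = 285 + 220 × 1.8991 = 702.79 ms.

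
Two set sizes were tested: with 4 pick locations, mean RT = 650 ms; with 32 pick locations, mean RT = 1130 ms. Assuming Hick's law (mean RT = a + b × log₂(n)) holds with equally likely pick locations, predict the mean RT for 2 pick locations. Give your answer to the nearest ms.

490 ms

RT is linear in log₂ n, so two points fix the line:
  b = (1130 − 650) / (log₂ 32 − log₂ 4) = 480 / (5 − 2) = 160 ms/bit
  a = 650 − 160 × 2 = 330 ms
Then RT(2) = 330 + 160 × log₂ 2 = 330 + 160 × 1 ≈ 490.000 ms.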